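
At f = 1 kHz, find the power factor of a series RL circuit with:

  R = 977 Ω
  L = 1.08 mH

Step 1 — Angular frequency: ω = 2π·f = 2π·1000 = 6283 rad/s.
Step 2 — Component impedances:
  R: Z = R = 977 Ω
  L: Z = jωL = j·6283·0.00108 = 0 + j6.786 Ω
Step 3 — Series combination: Z_total = R + L = 977 + j6.786 Ω = 977∠0.4° Ω.
Step 4 — Power factor: PF = cos(φ) = Re(Z)/|Z| = 977/977 = 1.
Step 5 — Type: Im(Z) = 6.786 ⇒ lagging (phase φ = 0.4°).

PF = 1 (lagging, φ = 0.4°)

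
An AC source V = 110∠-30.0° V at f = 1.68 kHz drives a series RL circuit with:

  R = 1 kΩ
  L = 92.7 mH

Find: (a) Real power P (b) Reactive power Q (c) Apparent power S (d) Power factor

Step 1 — Angular frequency: ω = 2π·f = 2π·1680 = 1.056e+04 rad/s.
Step 2 — Component impedances:
  R: Z = R = 1000 Ω
  L: Z = jωL = j·1.056e+04·0.0927 = 0 + j978.5 Ω
Step 3 — Series combination: Z_total = R + L = 1000 + j978.5 Ω = 1399∠44.4° Ω.
Step 4 — Source phasor: V = 110∠-30.0° V = 95.26 - j55 V.
Step 5 — Current: I = V / Z = 0.02117 - j0.07572 A = 0.07862∠-74.4° A.
Step 6 — Complex power: S = V·I* = 6.181 + j6.049 VA.
Step 7 — Real power: P = Re(S) = 6.181 W.
Step 8 — Reactive power: Q = Im(S) = 6.049 VAR.
Step 9 — Apparent power: |S| = 8.648 VA.
Step 10 — Power factor: PF = P/|S| = 0.7147 (lagging).

(a) P = 6.181 W  (b) Q = 6.049 VAR  (c) S = 8.648 VA  (d) PF = 0.7147 (lagging)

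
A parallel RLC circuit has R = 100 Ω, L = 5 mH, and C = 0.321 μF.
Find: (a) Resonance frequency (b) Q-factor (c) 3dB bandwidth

Step 1 — Resonance: ω₀ = 1/√(LC) = 1/√(0.005·3.21e-07) = 2.496e+04 rad/s.
Step 2 — f₀ = ω₀/(2π) = 3973 Hz.
Step 3 — Parallel Q: Q = R/(ω₀L) = 100/(2.496e+04·0.005) = 0.8012.
Step 4 — Bandwidth: Δω = ω₀/Q = 3.115e+04 rad/s; BW = Δω/(2π) = 4958 Hz.

(a) f₀ = 3973 Hz  (b) Q = 0.8012  (c) BW = 4958 Hz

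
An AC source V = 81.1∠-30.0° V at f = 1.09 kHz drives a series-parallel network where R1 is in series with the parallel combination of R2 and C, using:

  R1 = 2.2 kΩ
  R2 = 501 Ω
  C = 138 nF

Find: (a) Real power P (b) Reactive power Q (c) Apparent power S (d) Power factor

Step 1 — Angular frequency: ω = 2π·f = 2π·1090 = 6849 rad/s.
Step 2 — Component impedances:
  R1: Z = R = 2200 Ω
  R2: Z = R = 501 Ω
  C: Z = 1/(jωC) = -j/(ω·C) = 0 - j1058 Ω
Step 3 — Parallel branch: R2 || C = 1/(1/R2 + 1/C) = 409.2 - j193.8 Ω.
Step 4 — Series with R1: Z_total = R1 + (R2 || C) = 2609 - j193.8 Ω = 2616∠-4.2° Ω.
Step 5 — Source phasor: V = 81.1∠-30.0° V = 70.23 - j40.55 V.
Step 6 — Current: I = V / Z = 0.02792 - j0.01347 A = 0.031∠-25.8° A.
Step 7 — Complex power: S = V·I* = 2.507 - j0.1862 VA.
Step 8 — Real power: P = Re(S) = 2.507 W.
Step 9 — Reactive power: Q = Im(S) = -0.1862 VAR.
Step 10 — Apparent power: |S| = 2.514 VA.
Step 11 — Power factor: PF = P/|S| = 0.9973 (leading).

(a) P = 2.507 W  (b) Q = -0.1862 VAR  (c) S = 2.514 VA  (d) PF = 0.9973 (leading)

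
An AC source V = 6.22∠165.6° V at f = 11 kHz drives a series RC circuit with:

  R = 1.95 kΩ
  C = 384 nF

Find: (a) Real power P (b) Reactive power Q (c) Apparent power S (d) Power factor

Step 1 — Angular frequency: ω = 2π·f = 2π·1.1e+04 = 6.912e+04 rad/s.
Step 2 — Component impedances:
  R: Z = R = 1950 Ω
  C: Z = 1/(jωC) = -j/(ω·C) = 0 - j37.68 Ω
Step 3 — Series combination: Z_total = R + C = 1950 - j37.68 Ω = 1950∠-1.1° Ω.
Step 4 — Source phasor: V = 6.22∠165.6° V = -6.025 + j1.547 V.
Step 5 — Current: I = V / Z = -0.003104 + j0.0007333 A = 0.003189∠166.7° A.
Step 6 — Complex power: S = V·I* = 0.01983 - j0.0003832 VA.
Step 7 — Real power: P = Re(S) = 0.01983 W.
Step 8 — Reactive power: Q = Im(S) = -0.0003832 VAR.
Step 9 — Apparent power: |S| = 0.01984 VA.
Step 10 — Power factor: PF = P/|S| = 0.9998 (leading).

(a) P = 0.01983 W  (b) Q = -0.0003832 VAR  (c) S = 0.01984 VA  (d) PF = 0.9998 (leading)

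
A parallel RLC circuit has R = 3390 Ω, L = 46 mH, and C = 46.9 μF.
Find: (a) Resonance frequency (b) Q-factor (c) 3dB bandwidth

Step 1 — Resonance: ω₀ = 1/√(LC) = 1/√(0.046·4.69e-05) = 680.8 rad/s.
Step 2 — f₀ = ω₀/(2π) = 108.4 Hz.
Step 3 — Parallel Q: Q = R/(ω₀L) = 3390/(680.8·0.046) = 108.2.
Step 4 — Bandwidth: Δω = ω₀/Q = 6.29 rad/s; BW = Δω/(2π) = 1.001 Hz.

(a) f₀ = 108.4 Hz  (b) Q = 108.2  (c) BW = 1.001 Hz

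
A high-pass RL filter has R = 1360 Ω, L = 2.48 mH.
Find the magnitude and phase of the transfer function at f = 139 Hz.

Step 1 — Angular frequency: ω = 2π·139 = 873.4 rad/s.
Step 2 — Transfer function: H(jω) = jωL/(R + jωL).
Step 3 — Numerator jωL = j·2.166; denominator R + jωL = 1360 + j2.166.
Step 4 — H = 2.536e-06 + j0.001593.
Step 5 — Magnitude: |H| = 0.001593 (-56.0 dB); phase: φ = 89.9°.

|H| = 0.001593 (-56.0 dB), φ = 89.9°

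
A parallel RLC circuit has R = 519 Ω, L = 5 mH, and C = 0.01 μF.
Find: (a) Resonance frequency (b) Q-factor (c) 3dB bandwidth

Step 1 — Resonance: ω₀ = 1/√(LC) = 1/√(0.005·1e-08) = 1.414e+05 rad/s.
Step 2 — f₀ = ω₀/(2π) = 2.251e+04 Hz.
Step 3 — Parallel Q: Q = R/(ω₀L) = 519/(1.414e+05·0.005) = 0.734.
Step 4 — Bandwidth: Δω = ω₀/Q = 1.927e+05 rad/s; BW = Δω/(2π) = 3.067e+04 Hz.

(a) f₀ = 2.251e+04 Hz  (b) Q = 0.734  (c) BW = 3.067e+04 Hz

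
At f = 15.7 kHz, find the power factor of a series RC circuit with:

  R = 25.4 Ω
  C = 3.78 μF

Step 1 — Angular frequency: ω = 2π·f = 2π·1.57e+04 = 9.865e+04 rad/s.
Step 2 — Component impedances:
  R: Z = R = 25.4 Ω
  C: Z = 1/(jωC) = -j/(ω·C) = 0 - j2.682 Ω
Step 3 — Series combination: Z_total = R + C = 25.4 - j2.682 Ω = 25.54∠-6.0° Ω.
Step 4 — Power factor: PF = cos(φ) = Re(Z)/|Z| = 25.4/25.54 = 0.9945.
Step 5 — Type: Im(Z) = -2.682 ⇒ leading (phase φ = -6.0°).

PF = 0.9945 (leading, φ = -6.0°)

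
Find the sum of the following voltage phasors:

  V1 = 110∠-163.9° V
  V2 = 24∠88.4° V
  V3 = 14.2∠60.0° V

Step 1 — Convert each phasor to rectangular form:
  V1 = 110·(cos(-163.9°) + j·sin(-163.9°)) = -105.7 - j30.5 V
  V2 = 24·(cos(88.4°) + j·sin(88.4°)) = 0.6701 + j23.99 V
  V3 = 14.2·(cos(60.0°) + j·sin(60.0°)) = 7.1 + j12.3 V
Step 2 — Sum components: V_total = -97.92 + j5.784 V.
Step 3 — Convert to polar: |V_total| = 98.09 V, ∠V_total = 176.6°.

V_total = 98.09∠176.6° V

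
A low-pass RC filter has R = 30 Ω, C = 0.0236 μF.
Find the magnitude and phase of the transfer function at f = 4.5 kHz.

Step 1 — Angular frequency: ω = 2π·4500 = 2.827e+04 rad/s.
Step 2 — Transfer function: H(jω) = 1/(1 + jωRC).
Step 3 — Denominator: 1 + jωRC = 1 + j·2.827e+04·30·2.36e-08 = 1 + j0.02002.
Step 4 — H = 0.9996 - j0.02001.
Step 5 — Magnitude: |H| = 0.9998 (-0.0 dB); phase: φ = -1.1°.

|H| = 0.9998 (-0.0 dB), φ = -1.1°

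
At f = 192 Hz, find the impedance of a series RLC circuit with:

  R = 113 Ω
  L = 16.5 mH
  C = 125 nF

Step 1 — Angular frequency: ω = 2π·f = 2π·192 = 1206 rad/s.
Step 2 — Component impedances:
  R: Z = R = 113 Ω
  L: Z = jωL = j·1206·0.0165 = 0 + j19.91 Ω
  C: Z = 1/(jωC) = -j/(ω·C) = 0 - j6631 Ω
Step 3 — Series combination: Z_total = R + L + C = 113 - j6612 Ω = 6613∠-89.0° Ω.

Z = 113 - j6612 Ω = 6613∠-89.0° Ω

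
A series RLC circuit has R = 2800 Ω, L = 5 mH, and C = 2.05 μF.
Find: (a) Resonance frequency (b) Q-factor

Step 1 — Resonance condition Im(Z)=0 gives ω₀ = 1/√(LC).
Step 2 — ω₀ = 1/√(0.005·2.05e-06) = 9877 rad/s.
Step 3 — f₀ = ω₀/(2π) = 1572 Hz.
Step 4 — Series Q: Q = ω₀L/R = 9877·0.005/2800 = 0.01764.

(a) f₀ = 1572 Hz  (b) Q = 0.01764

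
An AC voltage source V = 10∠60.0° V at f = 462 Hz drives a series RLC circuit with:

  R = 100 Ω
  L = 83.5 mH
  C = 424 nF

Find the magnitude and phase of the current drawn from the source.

Step 1 — Angular frequency: ω = 2π·f = 2π·462 = 2903 rad/s.
Step 2 — Component impedances:
  R: Z = R = 100 Ω
  L: Z = jωL = j·2903·0.0835 = 0 + j242.4 Ω
  C: Z = 1/(jωC) = -j/(ω·C) = 0 - j812.5 Ω
Step 3 — Series combination: Z_total = R + L + C = 100 - j570.1 Ω = 578.8∠-80.1° Ω.
Step 4 — Source phasor: V = 10∠60.0° V = 5 + j8.66 V.
Step 5 — Ohm's law: I = V / Z_total = (5 + j8.66) / (100 - j570.1) = -0.01324 + j0.01109 A.
Step 6 — Convert to polar: |I| = 0.01728 A, ∠I = 140.1°.

I = 0.01728∠140.1° A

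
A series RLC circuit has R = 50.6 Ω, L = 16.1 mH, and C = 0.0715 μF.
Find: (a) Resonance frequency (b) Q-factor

Step 1 — Resonance condition Im(Z)=0 gives ω₀ = 1/√(LC).
Step 2 — ω₀ = 1/√(0.0161·7.15e-08) = 2.947e+04 rad/s.
Step 3 — f₀ = ω₀/(2π) = 4691 Hz.
Step 4 — Series Q: Q = ω₀L/R = 2.947e+04·0.0161/50.6 = 9.378.

(a) f₀ = 4691 Hz  (b) Q = 9.378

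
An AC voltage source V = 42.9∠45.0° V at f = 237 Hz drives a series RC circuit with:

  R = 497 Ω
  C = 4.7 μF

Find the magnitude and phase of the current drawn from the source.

Step 1 — Angular frequency: ω = 2π·f = 2π·237 = 1489 rad/s.
Step 2 — Component impedances:
  R: Z = R = 497 Ω
  C: Z = 1/(jωC) = -j/(ω·C) = 0 - j142.9 Ω
Step 3 — Series combination: Z_total = R + C = 497 - j142.9 Ω = 517.1∠-16.0° Ω.
Step 4 — Source phasor: V = 42.9∠45.0° V = 30.33 + j30.33 V.
Step 5 — Ohm's law: I = V / Z_total = (30.33 + j30.33) / (497 - j142.9) = 0.04017 + j0.07258 A.
Step 6 — Convert to polar: |I| = 0.08296 A, ∠I = 61.0°.

I = 0.08296∠61.0° A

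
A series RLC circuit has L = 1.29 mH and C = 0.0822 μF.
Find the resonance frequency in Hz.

Step 1 — Resonance condition Im(Z)=0 gives ω₀ = 1/√(LC).
Step 2 — ω₀ = 1/√(0.00129·8.22e-08) = 9.711e+04 rad/s.
Step 3 — f₀ = ω₀/(2π) = 1.546e+04 Hz.

f₀ = 1.546e+04 Hz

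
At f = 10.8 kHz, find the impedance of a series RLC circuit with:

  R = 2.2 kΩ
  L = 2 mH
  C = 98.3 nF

Step 1 — Angular frequency: ω = 2π·f = 2π·1.08e+04 = 6.786e+04 rad/s.
Step 2 — Component impedances:
  R: Z = R = 2200 Ω
  L: Z = jωL = j·6.786e+04·0.002 = 0 + j135.7 Ω
  C: Z = 1/(jωC) = -j/(ω·C) = 0 - j149.9 Ω
Step 3 — Series combination: Z_total = R + L + C = 2200 - j14.2 Ω = 2200∠-0.4° Ω.

Z = 2200 - j14.2 Ω = 2200∠-0.4° Ω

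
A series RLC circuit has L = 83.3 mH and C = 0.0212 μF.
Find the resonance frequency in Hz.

Step 1 — Resonance condition Im(Z)=0 gives ω₀ = 1/√(LC).
Step 2 — ω₀ = 1/√(0.0833·2.12e-08) = 2.38e+04 rad/s.
Step 3 — f₀ = ω₀/(2π) = 3787 Hz.

f₀ = 3787 Hz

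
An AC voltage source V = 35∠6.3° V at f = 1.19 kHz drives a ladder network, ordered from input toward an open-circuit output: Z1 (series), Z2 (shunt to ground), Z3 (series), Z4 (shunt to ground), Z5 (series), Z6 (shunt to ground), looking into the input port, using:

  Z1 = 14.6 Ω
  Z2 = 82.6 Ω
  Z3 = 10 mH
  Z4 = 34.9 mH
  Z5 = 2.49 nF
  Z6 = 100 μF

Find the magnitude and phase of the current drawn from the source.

Step 1 — Angular frequency: ω = 2π·f = 2π·1190 = 7477 rad/s.
Step 2 — Component impedances:
  Z1: Z = R = 14.6 Ω
  Z2: Z = R = 82.6 Ω
  Z3: Z = jωL = j·7477·0.01 = 0 + j74.77 Ω
  Z4: Z = jωL = j·7477·0.0349 = 0 + j260.9 Ω
  Z5: Z = 1/(jωC) = -j/(ω·C) = 0 - j5.371e+04 Ω
  Z6: Z = 1/(jωC) = -j/(ω·C) = 0 - j1.337 Ω
Step 3 — Ladder network (open output): work backward from the far end, alternating series and parallel combinations. Z_in = 92.52 + j19.1 Ω = 94.47∠11.7° Ω.
Step 4 — Source phasor: V = 35∠6.3° V = 34.79 + j3.841 V.
Step 5 — Ohm's law: I = V / Z_total = (34.79 + j3.841) / (92.52 + j19.1) = 0.3689 - j0.03463 A.
Step 6 — Convert to polar: |I| = 0.3705 A, ∠I = -5.4°.

I = 0.3705∠-5.4° A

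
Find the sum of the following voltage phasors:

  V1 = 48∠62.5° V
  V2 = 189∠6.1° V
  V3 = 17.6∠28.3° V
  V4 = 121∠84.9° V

Step 1 — Convert each phasor to rectangular form:
  V1 = 48·(cos(62.5°) + j·sin(62.5°)) = 22.16 + j42.58 V
  V2 = 189·(cos(6.1°) + j·sin(6.1°)) = 187.9 + j20.08 V
  V3 = 17.6·(cos(28.3°) + j·sin(28.3°)) = 15.5 + j8.344 V
  V4 = 121·(cos(84.9°) + j·sin(84.9°)) = 10.76 + j120.5 V
Step 2 — Sum components: V_total = 236.3 + j191.5 V.
Step 3 — Convert to polar: |V_total| = 304.2 V, ∠V_total = 39.0°.

V_total = 304.2∠39.0° V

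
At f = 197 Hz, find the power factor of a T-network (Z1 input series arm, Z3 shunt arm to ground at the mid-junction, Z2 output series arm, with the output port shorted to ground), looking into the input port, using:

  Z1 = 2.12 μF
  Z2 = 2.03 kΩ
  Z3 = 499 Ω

Step 1 — Angular frequency: ω = 2π·f = 2π·197 = 1238 rad/s.
Step 2 — Component impedances:
  Z1: Z = 1/(jωC) = -j/(ω·C) = 0 - j381.1 Ω
  Z2: Z = R = 2030 Ω
  Z3: Z = R = 499 Ω
Step 3 — With the output port shorted to ground, the output series arm Z2 runs from the junction to ground; the shunt arm Z3 also runs from the junction to ground. They appear in parallel: Z3 || Z2 = 400.5 Ω.
Step 4 — Series with input arm Z1: Z_in = Z1 + (Z3 || Z2) = 400.5 - j381.1 Ω = 552.9∠-43.6° Ω.
Step 5 — Power factor: PF = cos(φ) = Re(Z)/|Z| = 400.54/552.86 = 0.7245.
Step 6 — Type: Im(Z) = -381.1 ⇒ leading (phase φ = -43.6°).

PF = 0.7245 (leading, φ = -43.6°)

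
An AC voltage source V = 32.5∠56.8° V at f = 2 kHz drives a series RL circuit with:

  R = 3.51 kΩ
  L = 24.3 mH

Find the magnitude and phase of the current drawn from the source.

Step 1 — Angular frequency: ω = 2π·f = 2π·2000 = 1.257e+04 rad/s.
Step 2 — Component impedances:
  R: Z = R = 3510 Ω
  L: Z = jωL = j·1.257e+04·0.0243 = 0 + j305.4 Ω
Step 3 — Series combination: Z_total = R + L = 3510 + j305.4 Ω = 3523∠5.0° Ω.
Step 4 — Source phasor: V = 32.5∠56.8° V = 17.8 + j27.19 V.
Step 5 — Ohm's law: I = V / Z_total = (17.8 + j27.19) / (3510 + j305.4) = 0.005701 + j0.007252 A.
Step 6 — Convert to polar: |I| = 0.009224 A, ∠I = 51.8°.

I = 0.009224∠51.8° A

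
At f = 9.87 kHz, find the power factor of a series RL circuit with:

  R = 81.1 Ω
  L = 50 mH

Step 1 — Angular frequency: ω = 2π·f = 2π·9870 = 6.202e+04 rad/s.
Step 2 — Component impedances:
  R: Z = R = 81.1 Ω
  L: Z = jωL = j·6.202e+04·0.05 = 0 + j3101 Ω
Step 3 — Series combination: Z_total = R + L = 81.1 + j3101 Ω = 3102∠88.5° Ω.
Step 4 — Power factor: PF = cos(φ) = Re(Z)/|Z| = 81.1/3101.8 = 0.02615.
Step 5 — Type: Im(Z) = 3101 ⇒ lagging (phase φ = 88.5°).

PF = 0.02615 (lagging, φ = 88.5°)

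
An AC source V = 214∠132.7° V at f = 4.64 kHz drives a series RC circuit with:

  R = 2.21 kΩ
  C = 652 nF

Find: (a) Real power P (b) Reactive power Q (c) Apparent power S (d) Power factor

Step 1 — Angular frequency: ω = 2π·f = 2π·4640 = 2.915e+04 rad/s.
Step 2 — Component impedances:
  R: Z = R = 2210 Ω
  C: Z = 1/(jωC) = -j/(ω·C) = 0 - j52.61 Ω
Step 3 — Series combination: Z_total = R + C = 2210 - j52.61 Ω = 2211∠-1.4° Ω.
Step 4 — Source phasor: V = 214∠132.7° V = -145.1 + j157.3 V.
Step 5 — Current: I = V / Z = -0.06732 + j0.06956 A = 0.09681∠134.1° A.
Step 6 — Complex power: S = V·I* = 20.71 - j0.493 VA.
Step 7 — Real power: P = Re(S) = 20.71 W.
Step 8 — Reactive power: Q = Im(S) = -0.493 VAR.
Step 9 — Apparent power: |S| = 20.72 VA.
Step 10 — Power factor: PF = P/|S| = 0.9997 (leading).

(a) P = 20.71 W  (b) Q = -0.493 VAR  (c) S = 20.72 VA  (d) PF = 0.9997 (leading)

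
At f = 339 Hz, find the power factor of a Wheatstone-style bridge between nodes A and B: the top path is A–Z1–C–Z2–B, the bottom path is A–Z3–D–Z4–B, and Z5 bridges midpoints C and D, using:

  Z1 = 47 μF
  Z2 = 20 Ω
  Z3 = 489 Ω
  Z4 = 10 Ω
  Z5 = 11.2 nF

Step 1 — Angular frequency: ω = 2π·f = 2π·339 = 2130 rad/s.
Step 2 — Component impedances:
  Z1: Z = 1/(jωC) = -j/(ω·C) = 0 - j9.989 Ω
  Z2: Z = R = 20 Ω
  Z3: Z = R = 489 Ω
  Z4: Z = R = 10 Ω
  Z5: Z = 1/(jωC) = -j/(ω·C) = 0 - j4.192e+04 Ω
Step 3 — Bridge requires nodal analysis (the Z5 bridge couples midpoints C and D, so the two paths cannot be reduced to a simple series/parallel combination). Setting node B to ground and injecting 1 A at node A, the 3-node admittance system at A, C, D solves to V_A = Z_AB = 19.41 - j9.239 Ω = 21.49∠-25.5° Ω.
Step 4 — Power factor: PF = cos(φ) = Re(Z)/|Z| = 19.407/21.494 = 0.9029.
Step 5 — Type: Im(Z) = -9.239 ⇒ leading (phase φ = -25.5°).

PF = 0.9029 (leading, φ = -25.5°)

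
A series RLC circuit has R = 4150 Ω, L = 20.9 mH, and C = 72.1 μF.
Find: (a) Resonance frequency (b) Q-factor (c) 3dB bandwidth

Step 1 — Resonance: ω₀ = 1/√(LC) = 1/√(0.0209·7.21e-05) = 814.6 rad/s.
Step 2 — f₀ = ω₀/(2π) = 129.7 Hz.
Step 3 — Series Q: Q = ω₀L/R = 814.6·0.0209/4150 = 0.004103.
Step 4 — Bandwidth: Δω = ω₀/Q = 1.986e+05 rad/s; BW = Δω/(2π) = 3.16e+04 Hz.

(a) f₀ = 129.7 Hz  (b) Q = 0.004103  (c) BW = 3.16e+04 Hz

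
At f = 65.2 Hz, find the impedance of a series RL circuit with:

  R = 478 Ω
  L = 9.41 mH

Step 1 — Angular frequency: ω = 2π·f = 2π·65.2 = 409.7 rad/s.
Step 2 — Component impedances:
  R: Z = R = 478 Ω
  L: Z = jωL = j·409.7·0.00941 = 0 + j3.855 Ω
Step 3 — Series combination: Z_total = R + L = 478 + j3.855 Ω = 478∠0.5° Ω.

Z = 478 + j3.855 Ω = 478∠0.5° Ω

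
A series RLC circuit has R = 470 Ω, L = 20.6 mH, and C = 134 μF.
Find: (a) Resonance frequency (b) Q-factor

Step 1 — Resonance condition Im(Z)=0 gives ω₀ = 1/√(LC).
Step 2 — ω₀ = 1/√(0.0206·0.000134) = 601.9 rad/s.
Step 3 — f₀ = ω₀/(2π) = 95.79 Hz.
Step 4 — Series Q: Q = ω₀L/R = 601.9·0.0206/470 = 0.02638.

(a) f₀ = 95.79 Hz  (b) Q = 0.02638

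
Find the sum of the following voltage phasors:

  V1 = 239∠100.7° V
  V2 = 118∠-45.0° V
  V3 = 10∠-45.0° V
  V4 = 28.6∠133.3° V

Step 1 — Convert each phasor to rectangular form:
  V1 = 239·(cos(100.7°) + j·sin(100.7°)) = -44.37 + j234.8 V
  V2 = 118·(cos(-45.0°) + j·sin(-45.0°)) = 83.44 - j83.44 V
  V3 = 10·(cos(-45.0°) + j·sin(-45.0°)) = 7.071 - j7.071 V
  V4 = 28.6·(cos(133.3°) + j·sin(133.3°)) = -19.61 + j20.81 V
Step 2 — Sum components: V_total = 26.52 + j165.1 V.
Step 3 — Convert to polar: |V_total| = 167.3 V, ∠V_total = 80.9°.

V_total = 167.3∠80.9° V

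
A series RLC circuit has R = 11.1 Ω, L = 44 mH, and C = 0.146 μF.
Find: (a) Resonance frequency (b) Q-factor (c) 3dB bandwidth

Step 1 — Resonance condition Im(Z)=0 gives ω₀ = 1/√(LC).
Step 2 — ω₀ = 1/√(0.044·1.46e-07) = 1.248e+04 rad/s.
Step 3 — f₀ = ω₀/(2π) = 1986 Hz.
Step 4 — Series Q: Q = ω₀L/R = 1.248e+04·0.044/11.1 = 49.46.
Step 5 — 3dB bandwidth: Δω = ω₀/Q = 252.3 rad/s; BW = Δω/(2π) = 40.15 Hz.

(a) f₀ = 1986 Hz  (b) Q = 49.46  (c) BW = 40.15 Hz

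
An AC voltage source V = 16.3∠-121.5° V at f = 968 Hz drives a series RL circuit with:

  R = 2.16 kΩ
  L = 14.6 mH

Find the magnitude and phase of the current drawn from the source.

Step 1 — Angular frequency: ω = 2π·f = 2π·968 = 6082 rad/s.
Step 2 — Component impedances:
  R: Z = R = 2160 Ω
  L: Z = jωL = j·6082·0.0146 = 0 + j88.8 Ω
Step 3 — Series combination: Z_total = R + L = 2160 + j88.8 Ω = 2162∠2.4° Ω.
Step 4 — Source phasor: V = 16.3∠-121.5° V = -8.517 - j13.9 V.
Step 5 — Ohm's law: I = V / Z_total = (-8.517 - j13.9) / (2160 + j88.8) = -0.0042 - j0.006262 A.
Step 6 — Convert to polar: |I| = 0.00754 A, ∠I = -123.9°.

I = 0.00754∠-123.9° A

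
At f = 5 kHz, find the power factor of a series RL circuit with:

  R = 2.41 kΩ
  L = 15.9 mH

Step 1 — Angular frequency: ω = 2π·f = 2π·5000 = 3.142e+04 rad/s.
Step 2 — Component impedances:
  R: Z = R = 2410 Ω
  L: Z = jωL = j·3.142e+04·0.0159 = 0 + j499.5 Ω
Step 3 — Series combination: Z_total = R + L = 2410 + j499.5 Ω = 2461∠11.7° Ω.
Step 4 — Power factor: PF = cos(φ) = Re(Z)/|Z| = 2410/2461.2 = 0.9792.
Step 5 — Type: Im(Z) = 499.5 ⇒ lagging (phase φ = 11.7°).

PF = 0.9792 (lagging, φ = 11.7°)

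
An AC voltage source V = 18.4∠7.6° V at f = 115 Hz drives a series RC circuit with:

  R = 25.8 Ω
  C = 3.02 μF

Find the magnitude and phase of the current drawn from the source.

Step 1 — Angular frequency: ω = 2π·f = 2π·115 = 722.6 rad/s.
Step 2 — Component impedances:
  R: Z = R = 25.8 Ω
  C: Z = 1/(jωC) = -j/(ω·C) = 0 - j458.3 Ω
Step 3 — Series combination: Z_total = R + C = 25.8 - j458.3 Ω = 459∠-86.8° Ω.
Step 4 — Source phasor: V = 18.4∠7.6° V = 18.24 + j2.434 V.
Step 5 — Ohm's law: I = V / Z_total = (18.24 + j2.434) / (25.8 - j458.3) = -0.00306 + j0.03997 A.
Step 6 — Convert to polar: |I| = 0.04009 A, ∠I = 94.4°.

I = 0.04009∠94.4° A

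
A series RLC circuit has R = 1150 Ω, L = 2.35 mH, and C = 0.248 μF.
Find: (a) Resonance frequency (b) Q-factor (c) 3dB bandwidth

Step 1 — Resonance: ω₀ = 1/√(LC) = 1/√(0.00235·2.48e-07) = 4.142e+04 rad/s.
Step 2 — f₀ = ω₀/(2π) = 6593 Hz.
Step 3 — Series Q: Q = ω₀L/R = 4.142e+04·0.00235/1150 = 0.08465.
Step 4 — Bandwidth: Δω = ω₀/Q = 4.894e+05 rad/s; BW = Δω/(2π) = 7.788e+04 Hz.

(a) f₀ = 6593 Hz  (b) Q = 0.08465  (c) BW = 7.788e+04 Hz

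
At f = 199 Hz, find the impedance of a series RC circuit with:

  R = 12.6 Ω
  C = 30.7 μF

Step 1 — Angular frequency: ω = 2π·f = 2π·199 = 1250 rad/s.
Step 2 — Component impedances:
  R: Z = R = 12.6 Ω
  C: Z = 1/(jωC) = -j/(ω·C) = 0 - j26.05 Ω
Step 3 — Series combination: Z_total = R + C = 12.6 - j26.05 Ω = 28.94∠-64.2° Ω.

Z = 12.6 - j26.05 Ω = 28.94∠-64.2° Ω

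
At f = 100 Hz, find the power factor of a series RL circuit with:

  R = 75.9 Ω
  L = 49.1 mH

Step 1 — Angular frequency: ω = 2π·f = 2π·100 = 628.3 rad/s.
Step 2 — Component impedances:
  R: Z = R = 75.9 Ω
  L: Z = jωL = j·628.3·0.0491 = 0 + j30.85 Ω
Step 3 — Series combination: Z_total = R + L = 75.9 + j30.85 Ω = 81.93∠22.1° Ω.
Step 4 — Power factor: PF = cos(φ) = Re(Z)/|Z| = 75.9/81.93 = 0.9264.
Step 5 — Type: Im(Z) = 30.85 ⇒ lagging (phase φ = 22.1°).

PF = 0.9264 (lagging, φ = 22.1°)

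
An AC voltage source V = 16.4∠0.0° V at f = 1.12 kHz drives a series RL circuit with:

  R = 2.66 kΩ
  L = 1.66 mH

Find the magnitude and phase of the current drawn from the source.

Step 1 — Angular frequency: ω = 2π·f = 2π·1120 = 7037 rad/s.
Step 2 — Component impedances:
  R: Z = R = 2660 Ω
  L: Z = jωL = j·7037·0.00166 = 0 + j11.68 Ω
Step 3 — Series combination: Z_total = R + L = 2660 + j11.68 Ω = 2660∠0.3° Ω.
Step 4 — Source phasor: V = 16.4∠0.0° V = 16.4 V.
Step 5 — Ohm's law: I = V / Z_total = (16.4) / (2660 + j11.68) = 0.006165 - j2.708e-05 A.
Step 6 — Convert to polar: |I| = 0.006165 A, ∠I = -0.3°.

I = 0.006165∠-0.3° A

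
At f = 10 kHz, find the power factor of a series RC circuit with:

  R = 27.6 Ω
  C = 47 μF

Step 1 — Angular frequency: ω = 2π·f = 2π·1e+04 = 6.283e+04 rad/s.
Step 2 — Component impedances:
  R: Z = R = 27.6 Ω
  C: Z = 1/(jωC) = -j/(ω·C) = 0 - j0.3386 Ω
Step 3 — Series combination: Z_total = R + C = 27.6 - j0.3386 Ω = 27.6∠-0.7° Ω.
Step 4 — Power factor: PF = cos(φ) = Re(Z)/|Z| = 27.6/27.602 = 0.9999.
Step 5 — Type: Im(Z) = -0.3386 ⇒ leading (phase φ = -0.7°).

PF = 0.9999 (leading, φ = -0.7°)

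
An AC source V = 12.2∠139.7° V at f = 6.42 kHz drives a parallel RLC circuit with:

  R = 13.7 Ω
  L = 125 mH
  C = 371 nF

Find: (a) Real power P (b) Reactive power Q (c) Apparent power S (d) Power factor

Step 1 — Angular frequency: ω = 2π·f = 2π·6420 = 4.034e+04 rad/s.
Step 2 — Component impedances:
  R: Z = R = 13.7 Ω
  L: Z = jωL = j·4.034e+04·0.125 = 0 + j5042 Ω
  C: Z = 1/(jωC) = -j/(ω·C) = 0 - j66.82 Ω
Step 3 — Parallel combination: 1/Z_total = 1/R + 1/L + 1/C; Z_total = 13.16 - j2.663 Ω = 13.43∠-11.4° Ω.
Step 4 — Source phasor: V = 12.2∠139.7° V = -9.305 + j7.891 V.
Step 5 — Current: I = V / Z = -0.7957 + j0.4386 A = 0.9086∠151.1° A.
Step 6 — Complex power: S = V·I* = 10.86 - j2.198 VA.
Step 7 — Real power: P = Re(S) = 10.86 W.
Step 8 — Reactive power: Q = Im(S) = -2.198 VAR.
Step 9 — Apparent power: |S| = 11.08 VA.
Step 10 — Power factor: PF = P/|S| = 0.9801 (leading).

(a) P = 10.86 W  (b) Q = -2.198 VAR  (c) S = 11.08 VA  (d) PF = 0.9801 (leading)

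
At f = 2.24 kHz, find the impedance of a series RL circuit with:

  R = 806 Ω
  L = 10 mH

Step 1 — Angular frequency: ω = 2π·f = 2π·2240 = 1.407e+04 rad/s.
Step 2 — Component impedances:
  R: Z = R = 806 Ω
  L: Z = jωL = j·1.407e+04·0.01 = 0 + j140.7 Ω
Step 3 — Series combination: Z_total = R + L = 806 + j140.7 Ω = 818.2∠9.9° Ω.

Z = 806 + j140.7 Ω = 818.2∠9.9° Ω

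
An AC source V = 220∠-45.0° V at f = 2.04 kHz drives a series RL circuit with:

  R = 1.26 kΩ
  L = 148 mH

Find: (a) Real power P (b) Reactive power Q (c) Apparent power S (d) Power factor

Step 1 — Angular frequency: ω = 2π·f = 2π·2040 = 1.282e+04 rad/s.
Step 2 — Component impedances:
  R: Z = R = 1260 Ω
  L: Z = jωL = j·1.282e+04·0.148 = 0 + j1897 Ω
Step 3 — Series combination: Z_total = R + L = 1260 + j1897 Ω = 2277∠56.4° Ω.
Step 4 — Source phasor: V = 220∠-45.0° V = 155.6 - j155.6 V.
Step 5 — Current: I = V / Z = -0.01911 - j0.0947 A = 0.0966∠-101.4° A.
Step 6 — Complex power: S = V·I* = 11.76 + j17.7 VA.
Step 7 — Real power: P = Re(S) = 11.76 W.
Step 8 — Reactive power: Q = Im(S) = 17.7 VAR.
Step 9 — Apparent power: |S| = 21.25 VA.
Step 10 — Power factor: PF = P/|S| = 0.5533 (lagging).

(a) P = 11.76 W  (b) Q = 17.7 VAR  (c) S = 21.25 VA  (d) PF = 0.5533 (lagging)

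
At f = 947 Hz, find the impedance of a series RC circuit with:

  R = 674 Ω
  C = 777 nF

Step 1 — Angular frequency: ω = 2π·f = 2π·947 = 5950 rad/s.
Step 2 — Component impedances:
  R: Z = R = 674 Ω
  C: Z = 1/(jωC) = -j/(ω·C) = 0 - j216.3 Ω
Step 3 — Series combination: Z_total = R + C = 674 - j216.3 Ω = 707.9∠-17.8° Ω.

Z = 674 - j216.3 Ω = 707.9∠-17.8° Ω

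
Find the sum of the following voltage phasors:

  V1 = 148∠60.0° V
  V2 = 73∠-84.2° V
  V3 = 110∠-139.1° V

Step 1 — Convert each phasor to rectangular form:
  V1 = 148·(cos(60.0°) + j·sin(60.0°)) = 74 + j128.2 V
  V2 = 73·(cos(-84.2°) + j·sin(-84.2°)) = 7.377 - j72.63 V
  V3 = 110·(cos(-139.1°) + j·sin(-139.1°)) = -83.14 - j72.02 V
Step 2 — Sum components: V_total = -1.767 - j16.48 V.
Step 3 — Convert to polar: |V_total| = 16.57 V, ∠V_total = -96.1°.

V_total = 16.57∠-96.1° V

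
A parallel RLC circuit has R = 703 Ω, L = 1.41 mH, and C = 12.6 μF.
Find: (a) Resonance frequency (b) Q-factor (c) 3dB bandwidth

Step 1 — Resonance: ω₀ = 1/√(LC) = 1/√(0.00141·1.26e-05) = 7502 rad/s.
Step 2 — f₀ = ω₀/(2π) = 1194 Hz.
Step 3 — Parallel Q: Q = R/(ω₀L) = 703/(7502·0.00141) = 66.46.
Step 4 — Bandwidth: Δω = ω₀/Q = 112.9 rad/s; BW = Δω/(2π) = 17.97 Hz.

(a) f₀ = 1194 Hz  (b) Q = 66.46  (c) BW = 17.97 Hz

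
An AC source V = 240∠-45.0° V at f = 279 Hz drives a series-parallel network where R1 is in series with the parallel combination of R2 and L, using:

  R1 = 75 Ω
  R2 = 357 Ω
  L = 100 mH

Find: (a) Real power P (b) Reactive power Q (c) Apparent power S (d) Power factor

Step 1 — Angular frequency: ω = 2π·f = 2π·279 = 1753 rad/s.
Step 2 — Component impedances:
  R1: Z = R = 75 Ω
  R2: Z = R = 357 Ω
  L: Z = jωL = j·1753·0.1 = 0 + j175.3 Ω
Step 3 — Parallel branch: R2 || L = 1/(1/R2 + 1/L) = 69.36 + j141.2 Ω.
Step 4 — Series with R1: Z_total = R1 + (R2 || L) = 144.4 + j141.2 Ω = 202∠44.4° Ω.
Step 5 — Source phasor: V = 240∠-45.0° V = 169.7 - j169.7 V.
Step 6 — Current: I = V / Z = 0.01295 - j1.188 A = 1.188∠-89.4° A.
Step 7 — Complex power: S = V·I* = 203.9 + j199.5 VA.
Step 8 — Real power: P = Re(S) = 203.9 W.
Step 9 — Reactive power: Q = Im(S) = 199.5 VAR.
Step 10 — Apparent power: |S| = 285.2 VA.
Step 11 — Power factor: PF = P/|S| = 0.7148 (lagging).

(a) P = 203.9 W  (b) Q = 199.5 VAR  (c) S = 285.2 VA  (d) PF = 0.7148 (lagging)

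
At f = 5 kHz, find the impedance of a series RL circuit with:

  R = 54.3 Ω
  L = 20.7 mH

Step 1 — Angular frequency: ω = 2π·f = 2π·5000 = 3.142e+04 rad/s.
Step 2 — Component impedances:
  R: Z = R = 54.3 Ω
  L: Z = jωL = j·3.142e+04·0.0207 = 0 + j650.3 Ω
Step 3 — Series combination: Z_total = R + L = 54.3 + j650.3 Ω = 652.6∠85.2° Ω.

Z = 54.3 + j650.3 Ω = 652.6∠85.2° Ω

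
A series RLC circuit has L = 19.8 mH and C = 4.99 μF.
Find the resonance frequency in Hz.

Step 1 — Resonance condition Im(Z)=0 gives ω₀ = 1/√(LC).
Step 2 — ω₀ = 1/√(0.0198·4.99e-06) = 3181 rad/s.
Step 3 — f₀ = ω₀/(2π) = 506.3 Hz.

f₀ = 506.3 Hz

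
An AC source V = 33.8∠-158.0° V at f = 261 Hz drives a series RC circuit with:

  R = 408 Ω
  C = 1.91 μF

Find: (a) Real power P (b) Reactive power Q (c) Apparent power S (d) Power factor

Step 1 — Angular frequency: ω = 2π·f = 2π·261 = 1640 rad/s.
Step 2 — Component impedances:
  R: Z = R = 408 Ω
  C: Z = 1/(jωC) = -j/(ω·C) = 0 - j319.3 Ω
Step 3 — Series combination: Z_total = R + C = 408 - j319.3 Ω = 518.1∠-38.0° Ω.
Step 4 — Source phasor: V = 33.8∠-158.0° V = -31.34 - j12.66 V.
Step 5 — Current: I = V / Z = -0.03258 - j0.05653 A = 0.06524∠-120.0° A.
Step 6 — Complex power: S = V·I* = 1.737 - j1.359 VA.
Step 7 — Real power: P = Re(S) = 1.737 W.
Step 8 — Reactive power: Q = Im(S) = -1.359 VAR.
Step 9 — Apparent power: |S| = 2.205 VA.
Step 10 — Power factor: PF = P/|S| = 0.7875 (leading).

(a) P = 1.737 W  (b) Q = -1.359 VAR  (c) S = 2.205 VA  (d) PF = 0.7875 (leading)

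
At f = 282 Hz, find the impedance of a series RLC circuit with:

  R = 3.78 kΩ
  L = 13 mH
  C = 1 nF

Step 1 — Angular frequency: ω = 2π·f = 2π·282 = 1772 rad/s.
Step 2 — Component impedances:
  R: Z = R = 3780 Ω
  L: Z = jωL = j·1772·0.013 = 0 + j23.03 Ω
  C: Z = 1/(jωC) = -j/(ω·C) = 0 - j5.644e+05 Ω
Step 3 — Series combination: Z_total = R + L + C = 3780 - j5.644e+05 Ω = 5.644e+05∠-89.6° Ω.

Z = 3780 - j5.644e+05 Ω = 5.644e+05∠-89.6° Ω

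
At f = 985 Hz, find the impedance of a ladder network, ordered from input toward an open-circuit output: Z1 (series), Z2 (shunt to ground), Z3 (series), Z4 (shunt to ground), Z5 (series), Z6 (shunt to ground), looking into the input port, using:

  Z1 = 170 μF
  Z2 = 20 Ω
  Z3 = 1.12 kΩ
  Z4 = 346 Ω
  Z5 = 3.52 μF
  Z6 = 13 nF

Step 1 — Angular frequency: ω = 2π·f = 2π·985 = 6189 rad/s.
Step 2 — Component impedances:
  Z1: Z = 1/(jωC) = -j/(ω·C) = 0 - j0.9505 Ω
  Z2: Z = R = 20 Ω
  Z3: Z = R = 1120 Ω
  Z4: Z = R = 346 Ω
  Z5: Z = 1/(jωC) = -j/(ω·C) = 0 - j45.9 Ω
  Z6: Z = 1/(jωC) = -j/(ω·C) = 0 - j1.243e+04 Ω
Step 3 — Ladder network (open output): work backward from the far end, alternating series and parallel combinations. Z_in = 19.73 - j0.9522 Ω = 19.75∠-2.8° Ω.

Z = 19.73 - j0.9522 Ω = 19.75∠-2.8° Ω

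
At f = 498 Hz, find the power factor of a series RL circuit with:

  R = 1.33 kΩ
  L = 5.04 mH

Step 1 — Angular frequency: ω = 2π·f = 2π·498 = 3129 rad/s.
Step 2 — Component impedances:
  R: Z = R = 1330 Ω
  L: Z = jωL = j·3129·0.00504 = 0 + j15.77 Ω
Step 3 — Series combination: Z_total = R + L = 1330 + j15.77 Ω = 1330∠0.7° Ω.
Step 4 — Power factor: PF = cos(φ) = Re(Z)/|Z| = 1330/1330.1 = 0.9999.
Step 5 — Type: Im(Z) = 15.77 ⇒ lagging (phase φ = 0.7°).

PF = 0.9999 (lagging, φ = 0.7°)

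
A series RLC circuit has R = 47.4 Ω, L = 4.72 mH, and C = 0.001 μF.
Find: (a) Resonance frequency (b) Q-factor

Step 1 — Resonance condition Im(Z)=0 gives ω₀ = 1/√(LC).
Step 2 — ω₀ = 1/√(0.00472·1e-09) = 4.603e+05 rad/s.
Step 3 — f₀ = ω₀/(2π) = 7.326e+04 Hz.
Step 4 — Series Q: Q = ω₀L/R = 4.603e+05·0.00472/47.4 = 45.83.

(a) f₀ = 7.326e+04 Hz  (b) Q = 45.83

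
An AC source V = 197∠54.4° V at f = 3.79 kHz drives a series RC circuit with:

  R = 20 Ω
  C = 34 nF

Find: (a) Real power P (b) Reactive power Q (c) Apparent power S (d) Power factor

Step 1 — Angular frequency: ω = 2π·f = 2π·3790 = 2.381e+04 rad/s.
Step 2 — Component impedances:
  R: Z = R = 20 Ω
  C: Z = 1/(jωC) = -j/(ω·C) = 0 - j1235 Ω
Step 3 — Series combination: Z_total = R + C = 20 - j1235 Ω = 1235∠-89.1° Ω.
Step 4 — Source phasor: V = 197∠54.4° V = 114.7 + j160.2 V.
Step 5 — Current: I = V / Z = -0.1282 + j0.09492 A = 0.1595∠143.5° A.
Step 6 — Complex power: S = V·I* = 0.5087 - j31.41 VA.
Step 7 — Real power: P = Re(S) = 0.5087 W.
Step 8 — Reactive power: Q = Im(S) = -31.41 VAR.
Step 9 — Apparent power: |S| = 31.42 VA.
Step 10 — Power factor: PF = P/|S| = 0.01619 (leading).

(a) P = 0.5087 W  (b) Q = -31.41 VAR  (c) S = 31.42 VA  (d) PF = 0.01619 (leading)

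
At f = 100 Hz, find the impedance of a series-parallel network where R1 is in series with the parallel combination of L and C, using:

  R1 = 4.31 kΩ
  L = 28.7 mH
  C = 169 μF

Step 1 — Angular frequency: ω = 2π·f = 2π·100 = 628.3 rad/s.
Step 2 — Component impedances:
  R1: Z = R = 4310 Ω
  L: Z = jωL = j·628.3·0.0287 = 0 + j18.03 Ω
  C: Z = 1/(jωC) = -j/(ω·C) = 0 - j9.417 Ω
Step 3 — Parallel branch: L || C = 1/(1/L + 1/C) = 0 - j19.71 Ω.
Step 4 — Series with R1: Z_total = R1 + (L || C) = 4310 - j19.71 Ω = 4310∠-0.3° Ω.

Z = 4310 - j19.71 Ω = 4310∠-0.3° Ω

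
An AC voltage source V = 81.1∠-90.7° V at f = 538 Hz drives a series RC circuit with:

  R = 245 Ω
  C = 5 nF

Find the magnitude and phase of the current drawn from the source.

Step 1 — Angular frequency: ω = 2π·f = 2π·538 = 3380 rad/s.
Step 2 — Component impedances:
  R: Z = R = 245 Ω
  C: Z = 1/(jωC) = -j/(ω·C) = 0 - j5.917e+04 Ω
Step 3 — Series combination: Z_total = R + C = 245 - j5.917e+04 Ω = 5.917e+04∠-89.8° Ω.
Step 4 — Source phasor: V = 81.1∠-90.7° V = -0.9908 - j81.09 V.
Step 5 — Ohm's law: I = V / Z_total = (-0.9908 - j81.09) / (245 - j5.917e+04) = 0.001371 - j2.242e-05 A.
Step 6 — Convert to polar: |I| = 0.001371 A, ∠I = -0.9°.

I = 0.001371∠-0.9° A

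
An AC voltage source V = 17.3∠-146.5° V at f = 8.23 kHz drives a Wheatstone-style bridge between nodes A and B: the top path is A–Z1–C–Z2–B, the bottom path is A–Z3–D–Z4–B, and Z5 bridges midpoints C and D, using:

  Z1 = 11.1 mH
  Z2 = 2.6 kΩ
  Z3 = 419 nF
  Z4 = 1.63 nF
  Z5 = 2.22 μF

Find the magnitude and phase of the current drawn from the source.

Step 1 — Angular frequency: ω = 2π·f = 2π·8230 = 5.171e+04 rad/s.
Step 2 — Component impedances:
  Z1: Z = jωL = j·5.171e+04·0.0111 = 0 + j574 Ω
  Z2: Z = R = 2600 Ω
  Z3: Z = 1/(jωC) = -j/(ω·C) = 0 - j46.15 Ω
  Z4: Z = 1/(jωC) = -j/(ω·C) = 0 - j1.186e+04 Ω
  Z5: Z = 1/(jωC) = -j/(ω·C) = 0 - j8.711 Ω
Step 3 — Bridge requires nodal analysis (the Z5 bridge couples midpoints C and D, so the two paths cannot be reduced to a simple series/parallel combination). Setting node B to ground and injecting 1 A at node A, the 3-node admittance system at A, C, D solves to V_A = Z_AB = 2477 - j603.1 Ω = 2549∠-13.7° Ω.
Step 4 — Source phasor: V = 17.3∠-146.5° V = -14.43 - j9.549 V.
Step 5 — Ohm's law: I = V / Z_total = (-14.43 - j9.549) / (2477 - j603.1) = -0.004612 - j0.004978 A.
Step 6 — Convert to polar: |I| = 0.006786 A, ∠I = -132.8°.

I = 0.006786∠-132.8° A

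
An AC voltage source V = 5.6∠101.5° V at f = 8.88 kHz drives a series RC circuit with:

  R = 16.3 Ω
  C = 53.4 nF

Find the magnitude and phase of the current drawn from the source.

Step 1 — Angular frequency: ω = 2π·f = 2π·8880 = 5.579e+04 rad/s.
Step 2 — Component impedances:
  R: Z = R = 16.3 Ω
  C: Z = 1/(jωC) = -j/(ω·C) = 0 - j335.6 Ω
Step 3 — Series combination: Z_total = R + C = 16.3 - j335.6 Ω = 336∠-87.2° Ω.
Step 4 — Source phasor: V = 5.6∠101.5° V = -1.116 + j5.488 V.
Step 5 — Ohm's law: I = V / Z_total = (-1.116 + j5.488) / (16.3 - j335.6) = -0.01647 - j0.002526 A.
Step 6 — Convert to polar: |I| = 0.01667 A, ∠I = -171.3°.

I = 0.01667∠-171.3° A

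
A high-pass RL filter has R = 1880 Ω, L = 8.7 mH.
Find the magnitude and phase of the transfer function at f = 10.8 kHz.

Step 1 — Angular frequency: ω = 2π·1.08e+04 = 6.786e+04 rad/s.
Step 2 — Transfer function: H(jω) = jωL/(R + jωL).
Step 3 — Numerator jωL = j·590.4; denominator R + jωL = 1880 + j590.4.
Step 4 — H = 0.08976 + j0.2858.
Step 5 — Magnitude: |H| = 0.2996 (-10.5 dB); phase: φ = 72.6°.

|H| = 0.2996 (-10.5 dB), φ = 72.6°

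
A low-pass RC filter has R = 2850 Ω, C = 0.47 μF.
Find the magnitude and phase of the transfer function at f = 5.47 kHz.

Step 1 — Angular frequency: ω = 2π·5470 = 3.437e+04 rad/s.
Step 2 — Transfer function: H(jω) = 1/(1 + jωRC).
Step 3 — Denominator: 1 + jωRC = 1 + j·3.437e+04·2850·4.7e-07 = 1 + j46.04.
Step 4 — H = 0.0004716 - j0.02171.
Step 5 — Magnitude: |H| = 0.02172 (-33.3 dB); phase: φ = -88.8°.

|H| = 0.02172 (-33.3 dB), φ = -88.8°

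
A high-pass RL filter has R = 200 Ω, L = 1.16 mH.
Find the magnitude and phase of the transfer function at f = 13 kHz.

Step 1 — Angular frequency: ω = 2π·1.3e+04 = 8.168e+04 rad/s.
Step 2 — Transfer function: H(jω) = jωL/(R + jωL).
Step 3 — Numerator jωL = j·94.75; denominator R + jωL = 200 + j94.75.
Step 4 — H = 0.1833 + j0.3869.
Step 5 — Magnitude: |H| = 0.4281 (-7.4 dB); phase: φ = 64.7°.

|H| = 0.4281 (-7.4 dB), φ = 64.7°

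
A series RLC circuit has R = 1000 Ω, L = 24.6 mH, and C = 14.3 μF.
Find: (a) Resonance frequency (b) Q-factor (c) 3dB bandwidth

Step 1 — Resonance condition Im(Z)=0 gives ω₀ = 1/√(LC).
Step 2 — ω₀ = 1/√(0.0246·1.43e-05) = 1686 rad/s.
Step 3 — f₀ = ω₀/(2π) = 268.3 Hz.
Step 4 — Series Q: Q = ω₀L/R = 1686·0.0246/1000 = 0.04148.
Step 5 — 3dB bandwidth: Δω = ω₀/Q = 4.065e+04 rad/s; BW = Δω/(2π) = 6470 Hz.

(a) f₀ = 268.3 Hz  (b) Q = 0.04148  (c) BW = 6470 Hz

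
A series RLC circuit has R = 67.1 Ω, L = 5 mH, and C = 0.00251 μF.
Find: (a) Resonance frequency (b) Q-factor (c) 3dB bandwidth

Step 1 — Resonance: ω₀ = 1/√(LC) = 1/√(0.005·2.51e-09) = 2.823e+05 rad/s.
Step 2 — f₀ = ω₀/(2π) = 4.493e+04 Hz.
Step 3 — Series Q: Q = ω₀L/R = 2.823e+05·0.005/67.1 = 21.03.
Step 4 — Bandwidth: Δω = ω₀/Q = 1.342e+04 rad/s; BW = Δω/(2π) = 2136 Hz.

(a) f₀ = 4.493e+04 Hz  (b) Q = 21.03  (c) BW = 2136 Hz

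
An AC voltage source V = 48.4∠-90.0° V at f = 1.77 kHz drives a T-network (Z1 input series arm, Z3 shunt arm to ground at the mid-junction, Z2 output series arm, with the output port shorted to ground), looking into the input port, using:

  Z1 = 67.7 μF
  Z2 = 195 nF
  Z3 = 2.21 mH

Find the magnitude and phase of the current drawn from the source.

Step 1 — Angular frequency: ω = 2π·f = 2π·1770 = 1.112e+04 rad/s.
Step 2 — Component impedances:
  Z1: Z = 1/(jωC) = -j/(ω·C) = 0 - j1.328 Ω
  Z2: Z = 1/(jωC) = -j/(ω·C) = 0 - j461.1 Ω
  Z3: Z = jωL = j·1.112e+04·0.00221 = 0 + j24.58 Ω
Step 3 — With the output port shorted to ground, the output series arm Z2 runs from the junction to ground; the shunt arm Z3 also runs from the junction to ground. They appear in parallel: Z3 || Z2 = 0 + j25.96 Ω.
Step 4 — Series with input arm Z1: Z_in = Z1 + (Z3 || Z2) = 0 + j24.63 Ω = 24.63∠90.0° Ω.
Step 5 — Source phasor: V = 48.4∠-90.0° V = 0 - j48.4 V.
Step 6 — Ohm's law: I = V / Z_total = (0 - j48.4) / (0 + j24.63) = -1.965 A.
Step 7 — Convert to polar: |I| = 1.965 A, ∠I = -180.0°.

I = 1.965∠-180.0° A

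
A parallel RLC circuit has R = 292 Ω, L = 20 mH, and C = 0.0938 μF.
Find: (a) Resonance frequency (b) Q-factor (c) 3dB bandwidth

Step 1 — Resonance: ω₀ = 1/√(LC) = 1/√(0.02·9.38e-08) = 2.309e+04 rad/s.
Step 2 — f₀ = ω₀/(2π) = 3675 Hz.
Step 3 — Parallel Q: Q = R/(ω₀L) = 292/(2.309e+04·0.02) = 0.6324.
Step 4 — Bandwidth: Δω = ω₀/Q = 3.651e+04 rad/s; BW = Δω/(2π) = 5811 Hz.

(a) f₀ = 3675 Hz  (b) Q = 0.6324  (c) BW = 5811 Hz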